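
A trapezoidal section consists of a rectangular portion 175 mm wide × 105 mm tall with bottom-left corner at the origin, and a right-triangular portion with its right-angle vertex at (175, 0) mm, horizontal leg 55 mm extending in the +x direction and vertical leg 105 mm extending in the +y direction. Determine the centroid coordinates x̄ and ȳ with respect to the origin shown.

rectangular portion: A = 175 × 105 = 18375.00, centroid at (87.50, 52.50).
triangular portion: A = ½·55·105 = 2887.50, centroid at (193.33, 35.00).
ΣA = 21262.50 mm², ΣAx̄ = 2166062.50 mm³, ΣAȳ = 1065750.00 mm³.
x̄ = 2166062.50/21262.50 = 101.87 mm; ȳ = 1065750.00/21262.50 = 50.12 mm.

x̄ = 101.87 mm, ȳ = 50.12 mm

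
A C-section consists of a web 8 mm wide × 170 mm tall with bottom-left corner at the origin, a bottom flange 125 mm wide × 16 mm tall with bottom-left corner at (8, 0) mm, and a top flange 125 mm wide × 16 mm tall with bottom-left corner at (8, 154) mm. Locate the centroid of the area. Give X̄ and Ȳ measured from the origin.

web: A = 8 × 170 = 1360.00, centroid at (4.00, 85.00).
bottom flange: A = 125 × 16 = 2000.00, centroid at (70.50, 8.00).
top flange: A = 125 × 16 = 2000.00, centroid at (70.50, 162.00).
ΣA = 5360.00 mm²
ΣAX̄ = (1360.00)(4.00) + (2000.00)(70.50) + (2000.00)(70.50) = 287440.00 mm³
ΣAȲ = (1360.00)(85.00) + (2000.00)(8.00) + (2000.00)(162.00) = 455600.00 mm³
X̄ = 287440.00 / 5360.00 = 53.63 mm
Ȳ = 455600.00 / 5360.00 = 85.00 mm

X̄ = 53.63 mm, Ȳ = 85.00 mm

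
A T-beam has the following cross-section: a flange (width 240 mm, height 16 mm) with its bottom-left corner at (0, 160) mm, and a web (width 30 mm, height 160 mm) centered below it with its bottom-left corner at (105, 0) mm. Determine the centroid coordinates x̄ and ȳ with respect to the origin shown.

x̄ = 120.00 mm, ȳ = 119.11 mm

web: A = 30 × 160 = 4800.00, centroid at (120.00, 80.00).
flange: A = 240 × 16 = 3840.00, centroid at (120.00, 168.00).
ΣA = 8640.00 mm²
ΣAx̄ = (4800.00)(120.00) + (3840.00)(120.00) = 1036800.00 mm³
ΣAȳ = (4800.00)(80.00) + (3840.00)(168.00) = 1029120.00 mm³
x̄ = 1036800.00 / 8640.00 = 120.00 mm
ȳ = 1029120.00 / 8640.00 = 119.11 mm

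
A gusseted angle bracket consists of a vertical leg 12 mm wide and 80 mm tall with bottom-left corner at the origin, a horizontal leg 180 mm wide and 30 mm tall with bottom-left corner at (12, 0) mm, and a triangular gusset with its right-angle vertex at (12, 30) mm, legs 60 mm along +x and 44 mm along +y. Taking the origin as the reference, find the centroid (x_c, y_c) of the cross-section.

x_c = 77.97 mm, y_c = 23.22 mm

vertical leg: A = 12 × 80 = 960.00, centroid at (6.00, 40.00).
horizontal leg: A = 180 × 30 = 5400.00, centroid at (102.00, 15.00).
gusset: A = ½·60·44 = 1320.00, centroid at (32.00, 44.67).
ΣA = 7680.00 mm², ΣAx_c = 598800.00 mm³, ΣAy_c = 178360.00 mm³.
x_c = 598800.00/7680.00 = 77.97 mm; y_c = 178360.00/7680.00 = 23.22 mm.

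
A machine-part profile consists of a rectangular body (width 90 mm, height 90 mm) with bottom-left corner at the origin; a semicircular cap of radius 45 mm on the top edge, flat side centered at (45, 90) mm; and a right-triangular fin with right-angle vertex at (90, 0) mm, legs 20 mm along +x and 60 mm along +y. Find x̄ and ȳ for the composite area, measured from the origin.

x̄ = 47.61 mm, ȳ = 60.90 mm

Part | A | x̄ᵢ | ȳᵢ | A·x̄ᵢ | A·ȳᵢ
rectangular body | 8100.00 | 45.00 | 45.00 | 364500.00 | 364500.00
semicircular top | 3180.86 | 45.00 | 109.10 | 143138.82 | 347027.63
triangular fin | 600.00 | 96.67 | 20.00 | 58000.00 | 12000.00
Σ | 11880.86 |  |  | 565638.82 | 723527.63
x̄ = 565638.82 / 11880.86 = 47.61 mm
ȳ = 723527.63 / 11880.86 = 60.90 mm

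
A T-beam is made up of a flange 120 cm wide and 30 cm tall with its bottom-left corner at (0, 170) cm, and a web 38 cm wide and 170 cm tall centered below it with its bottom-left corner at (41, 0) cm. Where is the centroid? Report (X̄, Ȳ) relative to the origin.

Part | A | x̄ᵢ | ȳᵢ | A·x̄ᵢ | A·ȳᵢ
web | 6460.00 | 60.00 | 85.00 | 387600.00 | 549100.00
flange | 3600.00 | 60.00 | 185.00 | 216000.00 | 666000.00
Σ | 10060.00 |  |  | 603600.00 | 1215100.00
X̄ = 603600.00 / 10060.00 = 60.00 cm
Ȳ = 1215100.00 / 10060.00 = 120.79 cm

X̄ = 60.00 cm, Ȳ = 120.79 cm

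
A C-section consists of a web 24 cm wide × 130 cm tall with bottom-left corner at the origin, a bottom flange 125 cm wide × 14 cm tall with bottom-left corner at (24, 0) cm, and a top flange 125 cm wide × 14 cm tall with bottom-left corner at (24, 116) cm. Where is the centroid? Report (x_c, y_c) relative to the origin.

web: A = 24 × 130 = 3120.00, centroid at (12.00, 65.00).
bottom flange: A = 125 × 14 = 1750.00, centroid at (86.50, 7.00).
top flange: A = 125 × 14 = 1750.00, centroid at (86.50, 123.00).
ΣA = 6620.00 cm², ΣAx_c = 340190.00 cm³, ΣAy_c = 430300.00 cm³.
x_c = 340190.00/6620.00 = 51.39 cm; y_c = 430300.00/6620.00 = 65.00 cm.

x_c = 51.39 cm, y_c = 65.00 cm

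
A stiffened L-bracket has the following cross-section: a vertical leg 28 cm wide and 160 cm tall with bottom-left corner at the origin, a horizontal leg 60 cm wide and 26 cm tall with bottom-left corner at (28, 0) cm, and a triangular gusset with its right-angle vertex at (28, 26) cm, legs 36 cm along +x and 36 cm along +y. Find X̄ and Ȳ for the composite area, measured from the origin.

X̄ = 26.78 cm, Ȳ = 60.30 cm

vertical leg: A = 28 × 160 = 4480.00, centroid at (14.00, 80.00).
horizontal leg: A = 60 × 26 = 1560.00, centroid at (58.00, 13.00).
gusset: A = ½·36·36 = 648.00, centroid at (40.00, 38.00).
ΣA = 6688.00 cm², ΣAX̄ = 179120.00 cm³, ΣAȲ = 403304.00 cm³.
X̄ = 179120.00/6688.00 = 26.78 cm; Ȳ = 403304.00/6688.00 = 60.30 cm.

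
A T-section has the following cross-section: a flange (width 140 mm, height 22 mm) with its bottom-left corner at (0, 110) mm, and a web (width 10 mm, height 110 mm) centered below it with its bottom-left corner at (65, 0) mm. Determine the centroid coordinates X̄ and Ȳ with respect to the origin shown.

X̄ = 70.00 mm, Ȳ = 103.63 mm

Part | A | x̄ᵢ | ȳᵢ | A·x̄ᵢ | A·ȳᵢ
web | 1100.00 | 70.00 | 55.00 | 77000.00 | 60500.00
flange | 3080.00 | 70.00 | 121.00 | 215600.00 | 372680.00
Σ | 4180.00 |  |  | 292600.00 | 433180.00
X̄ = 292600.00 / 4180.00 = 70.00 mm
Ȳ = 433180.00 / 4180.00 = 103.63 mm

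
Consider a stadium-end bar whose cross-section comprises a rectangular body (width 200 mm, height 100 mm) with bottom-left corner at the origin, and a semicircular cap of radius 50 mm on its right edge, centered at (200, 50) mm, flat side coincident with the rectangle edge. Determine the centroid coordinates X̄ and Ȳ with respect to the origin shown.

Part | A | x̄ᵢ | ȳᵢ | A·x̄ᵢ | A·ȳᵢ
rectangular body | 20000.00 | 100.00 | 50.00 | 2000000.00 | 1000000.00
semicircular end | 3926.99 | 221.22 | 50.00 | 868731.50 | 196349.54
Σ | 23926.99 |  |  | 2868731.50 | 1196349.54
X̄ = 2868731.50 / 23926.99 = 119.90 mm
Ȳ = 1196349.54 / 23926.99 = 50.00 mm

X̄ = 119.90 mm, Ȳ = 50.00 mm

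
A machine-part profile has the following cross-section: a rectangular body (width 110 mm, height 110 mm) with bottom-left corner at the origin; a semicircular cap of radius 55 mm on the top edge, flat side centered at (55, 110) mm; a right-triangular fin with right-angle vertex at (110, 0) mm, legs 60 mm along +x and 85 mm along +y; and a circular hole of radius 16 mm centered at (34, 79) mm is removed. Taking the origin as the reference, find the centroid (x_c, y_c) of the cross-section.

x_c = 66.19 mm, y_c = 70.32 mm

Part | A | x̄ᵢ | ȳᵢ | A·x̄ᵢ | A·ȳᵢ
rectangular body | 12100.00 | 55.00 | 55.00 | 665500.00 | 665500.00
semicircular top | 4751.66 | 55.00 | 133.34 | 261341.24 | 633599.14
triangular fin | 2550.00 | 130.00 | 28.33 | 331500.00 | 72250.00
hole | -804.25 | 34.00 | 79.00 | -27344.42 | -63535.57
Σ | 18597.41 |  |  | 1230996.82 | 1307813.57
x_c = 1230996.82 / 18597.41 = 66.19 mm
y_c = 1307813.57 / 18597.41 = 70.32 mm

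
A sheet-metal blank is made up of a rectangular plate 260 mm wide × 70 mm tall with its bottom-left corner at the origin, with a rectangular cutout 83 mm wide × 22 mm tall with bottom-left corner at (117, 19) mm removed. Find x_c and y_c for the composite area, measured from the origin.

plate: A = 260 × 70 = 18200.00, centroid at (130.00, 35.00).
hole: A = −(83 × 22) = -1826.00, centroid at (158.50, 30.00).
ΣA = 16374.00 mm², ΣAx_c = 2076579.00 mm³, ΣAy_c = 582220.00 mm³.
x_c = 2076579.00/16374.00 = 126.82 mm; y_c = 582220.00/16374.00 = 35.56 mm.

x_c = 126.82 mm, y_c = 35.56 mm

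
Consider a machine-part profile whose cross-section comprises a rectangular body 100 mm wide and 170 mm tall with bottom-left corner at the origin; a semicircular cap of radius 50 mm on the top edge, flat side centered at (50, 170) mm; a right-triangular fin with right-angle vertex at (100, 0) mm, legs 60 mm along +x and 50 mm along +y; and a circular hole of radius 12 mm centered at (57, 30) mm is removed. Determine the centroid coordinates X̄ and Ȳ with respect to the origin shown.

rectangular body: A = 100 × 170 = 17000.00, centroid at (50.00, 85.00).
semicircular top: A = ½π·50² = 3926.99, centroid at (50.00, 191.22).
triangular fin: A = ½·60·50 = 1500.00, centroid at (120.00, 16.67).
hole: A = −π·12² = -452.39, centroid at (57.00, 30.00).
ΣA = 21974.60 mm², ΣAX̄ = 1200563.35 mm³, ΣAȲ = 2207350.09 mm³.
X̄ = 1200563.35/21974.60 = 54.63 mm; Ȳ = 2207350.09/21974.60 = 100.45 mm.

X̄ = 54.63 mm, Ȳ = 100.45 mm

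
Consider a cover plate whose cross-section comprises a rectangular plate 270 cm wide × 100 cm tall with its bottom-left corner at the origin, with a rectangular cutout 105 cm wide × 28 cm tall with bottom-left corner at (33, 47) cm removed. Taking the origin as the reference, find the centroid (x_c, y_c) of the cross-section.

x_c = 141.05 cm, y_c = 48.66 cm

plate: A = 270 × 100 = 27000.00, centroid at (135.00, 50.00).
hole: A = −(105 × 28) = -2940.00, centroid at (85.50, 61.00).
ΣA = 24060.00 cm², ΣAx_c = 3393630.00 cm³, ΣAy_c = 1170660.00 cm³.
x_c = 3393630.00/24060.00 = 141.05 cm; y_c = 1170660.00/24060.00 = 48.66 cm.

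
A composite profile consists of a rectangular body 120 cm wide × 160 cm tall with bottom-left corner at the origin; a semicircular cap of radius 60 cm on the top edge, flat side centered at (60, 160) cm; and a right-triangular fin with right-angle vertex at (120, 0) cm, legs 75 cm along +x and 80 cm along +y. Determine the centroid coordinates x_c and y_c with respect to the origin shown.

x_c = 69.15 cm, y_c = 95.67 cm

rectangular body: A = 120 × 160 = 19200.00, centroid at (60.00, 80.00).
semicircular top: A = ½π·60² = 5654.87, centroid at (60.00, 185.46).
triangular fin: A = ½·75·80 = 3000.00, centroid at (145.00, 26.67).
ΣA = 27854.87 cm²
ΣAx_c = (19200.00)(60.00) + (5654.87)(60.00) + (3000.00)(145.00) = 1926292.01 cm³
ΣAy_c = (19200.00)(80.00) + (5654.87)(185.46) + (3000.00)(26.67) = 2664778.68 cm³
x_c = 1926292.01 / 27854.87 = 69.15 cm
y_c = 2664778.68 / 27854.87 = 95.67 cm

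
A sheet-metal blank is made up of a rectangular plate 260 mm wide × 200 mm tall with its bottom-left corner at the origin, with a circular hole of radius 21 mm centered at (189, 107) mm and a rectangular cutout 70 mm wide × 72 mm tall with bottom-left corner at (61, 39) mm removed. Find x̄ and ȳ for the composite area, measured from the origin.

x̄ = 131.97 mm, ȳ = 102.55 mm

Part | A | x̄ᵢ | ȳᵢ | A·x̄ᵢ | A·ȳᵢ
plate | 52000.00 | 130.00 | 100.00 | 6760000.00 | 5200000.00
hole 1 | -1385.44 | 189.00 | 107.00 | -261848.61 | -148242.33
hole 2 | -5040.00 | 96.00 | 75.00 | -483840.00 | -378000.00
Σ | 45574.56 |  |  | 6014311.39 | 4673757.67
x̄ = 6014311.39 / 45574.56 = 131.97 mm
ȳ = 4673757.67 / 45574.56 = 102.55 mm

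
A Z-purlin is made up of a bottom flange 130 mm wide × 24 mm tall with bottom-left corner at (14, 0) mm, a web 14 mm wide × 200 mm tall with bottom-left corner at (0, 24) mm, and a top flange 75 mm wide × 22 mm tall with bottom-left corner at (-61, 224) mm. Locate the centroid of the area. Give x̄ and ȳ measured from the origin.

x̄ = 30.03 mm, ȳ = 102.03 mm

bottom flange: A = 130 × 24 = 3120.00, centroid at (79.00, 12.00).
web: A = 14 × 200 = 2800.00, centroid at (7.00, 124.00).
top flange: A = 75 × 22 = 1650.00, centroid at (-23.50, 235.00).
ΣA = 7570.00 mm², ΣAx̄ = 227305.00 mm³, ΣAȳ = 772390.00 mm³.
x̄ = 227305.00/7570.00 = 30.03 mm; ȳ = 772390.00/7570.00 = 102.03 mm.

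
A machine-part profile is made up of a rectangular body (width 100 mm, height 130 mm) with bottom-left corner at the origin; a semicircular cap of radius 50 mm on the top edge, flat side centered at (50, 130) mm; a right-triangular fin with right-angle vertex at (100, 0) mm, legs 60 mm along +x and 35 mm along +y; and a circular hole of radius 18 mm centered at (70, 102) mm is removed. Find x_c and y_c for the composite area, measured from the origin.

rectangular body: A = 100 × 130 = 13000.00, centroid at (50.00, 65.00).
semicircular top: A = ½π·50² = 3926.99, centroid at (50.00, 151.22).
triangular fin: A = ½·60·35 = 1050.00, centroid at (120.00, 11.67).
hole: A = −π·18² = -1017.88, centroid at (70.00, 102.00).
ΣA = 16959.11 mm², ΣAx_c = 901098.22 mm³, ΣAy_c = 1347268.79 mm³.
x_c = 901098.22/16959.11 = 53.13 mm; y_c = 1347268.79/16959.11 = 79.44 mm.

x_c = 53.13 mm, y_c = 79.44 mm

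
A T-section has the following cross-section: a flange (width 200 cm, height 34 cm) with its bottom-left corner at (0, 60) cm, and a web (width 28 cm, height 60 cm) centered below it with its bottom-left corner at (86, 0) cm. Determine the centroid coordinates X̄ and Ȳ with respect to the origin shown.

X̄ = 100.00 cm, Ȳ = 67.69 cm

Part | A | x̄ᵢ | ȳᵢ | A·x̄ᵢ | A·ȳᵢ
web | 1680.00 | 100.00 | 30.00 | 168000.00 | 50400.00
flange | 6800.00 | 100.00 | 77.00 | 680000.00 | 523600.00
Σ | 8480.00 |  |  | 848000.00 | 574000.00
X̄ = 848000.00 / 8480.00 = 100.00 cm
Ȳ = 574000.00 / 8480.00 = 67.69 cm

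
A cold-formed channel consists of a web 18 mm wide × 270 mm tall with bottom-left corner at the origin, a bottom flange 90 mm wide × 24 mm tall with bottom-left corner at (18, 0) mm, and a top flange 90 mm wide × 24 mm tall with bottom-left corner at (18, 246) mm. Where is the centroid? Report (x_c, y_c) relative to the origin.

x_c = 34.41 mm, y_c = 135.00 mm

Part | A | x̄ᵢ | ȳᵢ | A·x̄ᵢ | A·ȳᵢ
web | 4860.00 | 9.00 | 135.00 | 43740.00 | 656100.00
bottom flange | 2160.00 | 63.00 | 12.00 | 136080.00 | 25920.00
top flange | 2160.00 | 63.00 | 258.00 | 136080.00 | 557280.00
Σ | 9180.00 |  |  | 315900.00 | 1239300.00
x_c = 315900.00 / 9180.00 = 34.41 mm
y_c = 1239300.00 / 9180.00 = 135.00 mm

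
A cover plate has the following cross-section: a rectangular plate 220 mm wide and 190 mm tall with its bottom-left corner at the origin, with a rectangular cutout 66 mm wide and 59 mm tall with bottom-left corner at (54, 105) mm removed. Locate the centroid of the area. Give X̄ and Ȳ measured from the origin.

plate: A = 220 × 190 = 41800.00, centroid at (110.00, 95.00).
hole: A = −(66 × 59) = -3894.00, centroid at (87.00, 134.50).
ΣA = 37906.00 mm²
ΣAX̄ = (41800.00)(110.00) + (-3894.00)(87.00) = 4259222.00 mm³
ΣAȲ = (41800.00)(95.00) + (-3894.00)(134.50) = 3447257.00 mm³
X̄ = 4259222.00 / 37906.00 = 112.36 mm
Ȳ = 3447257.00 / 37906.00 = 90.94 mm

X̄ = 112.36 mm, Ȳ = 90.94 mm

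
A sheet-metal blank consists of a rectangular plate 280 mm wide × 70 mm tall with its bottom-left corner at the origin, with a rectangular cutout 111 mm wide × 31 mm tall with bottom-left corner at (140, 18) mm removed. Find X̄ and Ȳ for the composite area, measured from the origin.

plate: A = 280 × 70 = 19600.00, centroid at (140.00, 35.00).
hole: A = −(111 × 31) = -3441.00, centroid at (195.50, 33.50).
ΣA = 16159.00 mm²
ΣAX̄ = (19600.00)(140.00) + (-3441.00)(195.50) = 2071284.50 mm³
ΣAȲ = (19600.00)(35.00) + (-3441.00)(33.50) = 570726.50 mm³
X̄ = 2071284.50 / 16159.00 = 128.18 mm
Ȳ = 570726.50 / 16159.00 = 35.32 mm

X̄ = 128.18 mm, Ȳ = 35.32 mm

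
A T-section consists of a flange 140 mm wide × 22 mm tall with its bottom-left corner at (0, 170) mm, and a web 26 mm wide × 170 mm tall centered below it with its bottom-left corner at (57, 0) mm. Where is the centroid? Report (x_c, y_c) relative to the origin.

x_c = 70.00 mm, y_c = 124.42 mm

Part | A | x̄ᵢ | ȳᵢ | A·x̄ᵢ | A·ȳᵢ
web | 4420.00 | 70.00 | 85.00 | 309400.00 | 375700.00
flange | 3080.00 | 70.00 | 181.00 | 215600.00 | 557480.00
Σ | 7500.00 |  |  | 525000.00 | 933180.00
x_c = 525000.00 / 7500.00 = 70.00 mm
y_c = 933180.00 / 7500.00 = 124.42 mm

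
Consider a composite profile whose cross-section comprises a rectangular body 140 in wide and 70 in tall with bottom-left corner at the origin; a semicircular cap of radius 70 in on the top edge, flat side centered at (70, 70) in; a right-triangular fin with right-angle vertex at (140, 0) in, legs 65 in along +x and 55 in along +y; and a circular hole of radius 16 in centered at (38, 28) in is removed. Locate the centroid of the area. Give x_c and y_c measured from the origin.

Part | A | x̄ᵢ | ȳᵢ | A·x̄ᵢ | A·ȳᵢ
rectangular body | 9800.00 | 70.00 | 35.00 | 686000.00 | 343000.00
semicircular top | 7696.90 | 70.00 | 99.71 | 538783.14 | 767449.81
triangular fin | 1787.50 | 161.67 | 18.33 | 288979.17 | 32770.83
hole | -804.25 | 38.00 | 28.00 | -30561.41 | -22518.94
Σ | 18480.15 |  |  | 1483200.89 | 1120701.70
x_c = 1483200.89 / 18480.15 = 80.26 in
y_c = 1120701.70 / 18480.15 = 60.64 in

x_c = 80.26 in, y_c = 60.64 in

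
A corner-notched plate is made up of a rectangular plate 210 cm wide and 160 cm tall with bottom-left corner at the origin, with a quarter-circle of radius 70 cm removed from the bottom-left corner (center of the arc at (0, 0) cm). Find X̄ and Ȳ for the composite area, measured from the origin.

plate: A = 210 × 160 = 33600.00, centroid at (105.00, 80.00).
removed quarter-circle: A = −¼π·70² = -3848.45, centroid at (29.71, 29.71).
ΣA = 29751.55 cm², ΣAX̄ = 3413666.67 cm³, ΣAȲ = 2573666.67 cm³.
X̄ = 3413666.67/29751.55 = 114.74 cm; Ȳ = 2573666.67/29751.55 = 86.51 cm.

X̄ = 114.74 cm, Ȳ = 86.51 cm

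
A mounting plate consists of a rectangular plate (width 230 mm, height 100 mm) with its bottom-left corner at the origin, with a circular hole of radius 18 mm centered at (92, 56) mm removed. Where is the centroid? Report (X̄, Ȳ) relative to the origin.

X̄ = 116.07 mm, Ȳ = 49.72 mm

plate: A = 230 × 100 = 23000.00, centroid at (115.00, 50.00).
hole: A = −π·18² = -1017.88, centroid at (92.00, 56.00).
ΣA = 21982.12 mm²
ΣAX̄ = (23000.00)(115.00) + (-1017.88)(92.00) = 2551355.41 mm³
ΣAȲ = (23000.00)(50.00) + (-1017.88)(56.00) = 1092998.94 mm³
X̄ = 2551355.41 / 21982.12 = 116.07 mm
Ȳ = 1092998.94 / 21982.12 = 49.72 mm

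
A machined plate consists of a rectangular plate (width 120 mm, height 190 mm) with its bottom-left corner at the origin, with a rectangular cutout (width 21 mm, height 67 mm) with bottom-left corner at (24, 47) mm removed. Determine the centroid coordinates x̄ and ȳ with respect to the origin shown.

x̄ = 61.68 mm, ȳ = 95.95 mm

plate: A = 120 × 190 = 22800.00, centroid at (60.00, 95.00).
hole: A = −(21 × 67) = -1407.00, centroid at (34.50, 80.50).
ΣA = 21393.00 mm²
ΣAx̄ = (22800.00)(60.00) + (-1407.00)(34.50) = 1319458.50 mm³
ΣAȳ = (22800.00)(95.00) + (-1407.00)(80.50) = 2052736.50 mm³
x̄ = 1319458.50 / 21393.00 = 61.68 mm
ȳ = 2052736.50 / 21393.00 = 95.95 mm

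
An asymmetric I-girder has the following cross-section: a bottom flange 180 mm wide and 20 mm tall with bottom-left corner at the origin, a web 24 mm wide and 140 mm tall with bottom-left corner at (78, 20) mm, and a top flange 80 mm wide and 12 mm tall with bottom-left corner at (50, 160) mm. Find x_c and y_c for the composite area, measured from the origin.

bottom flange: A = 180 × 20 = 3600.00, centroid at (90.00, 10.00).
web: A = 24 × 140 = 3360.00, centroid at (90.00, 90.00).
top flange: A = 80 × 12 = 960.00, centroid at (90.00, 166.00).
ΣA = 7920.00 mm², ΣAx_c = 712800.00 mm³, ΣAy_c = 497760.00 mm³.
x_c = 712800.00/7920.00 = 90.00 mm; y_c = 497760.00/7920.00 = 62.85 mm.

x_c = 90.00 mm, y_c = 62.85 mm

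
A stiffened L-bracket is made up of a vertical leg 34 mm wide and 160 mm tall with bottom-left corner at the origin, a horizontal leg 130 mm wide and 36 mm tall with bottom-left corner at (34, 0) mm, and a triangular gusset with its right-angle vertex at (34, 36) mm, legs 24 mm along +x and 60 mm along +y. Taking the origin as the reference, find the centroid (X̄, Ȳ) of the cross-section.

vertical leg: A = 34 × 160 = 5440.00, centroid at (17.00, 80.00).
horizontal leg: A = 130 × 36 = 4680.00, centroid at (99.00, 18.00).
gusset: A = ½·24·60 = 720.00, centroid at (42.00, 56.00).
ΣA = 10840.00 mm², ΣAX̄ = 586040.00 mm³, ΣAȲ = 559760.00 mm³.
X̄ = 586040.00/10840.00 = 54.06 mm; Ȳ = 559760.00/10840.00 = 51.64 mm.

X̄ = 54.06 mm, Ȳ = 51.64 mm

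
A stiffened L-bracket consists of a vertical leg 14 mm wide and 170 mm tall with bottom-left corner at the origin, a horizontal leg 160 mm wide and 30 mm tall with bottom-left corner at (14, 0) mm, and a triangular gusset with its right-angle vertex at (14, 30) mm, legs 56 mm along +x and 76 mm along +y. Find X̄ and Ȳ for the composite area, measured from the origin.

X̄ = 57.73 mm, Ȳ = 42.12 mm

vertical leg: A = 14 × 170 = 2380.00, centroid at (7.00, 85.00).
horizontal leg: A = 160 × 30 = 4800.00, centroid at (94.00, 15.00).
gusset: A = ½·56·76 = 2128.00, centroid at (32.67, 55.33).
ΣA = 9308.00 mm², ΣAX̄ = 537374.67 mm³, ΣAȲ = 392049.33 mm³.
X̄ = 537374.67/9308.00 = 57.73 mm; Ȳ = 392049.33/9308.00 = 42.12 mm.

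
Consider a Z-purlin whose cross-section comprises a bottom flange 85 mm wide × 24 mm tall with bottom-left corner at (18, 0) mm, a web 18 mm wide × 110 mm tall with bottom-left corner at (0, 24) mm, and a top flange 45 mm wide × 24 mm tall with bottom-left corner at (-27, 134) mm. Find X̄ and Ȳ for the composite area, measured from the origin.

X̄ = 26.74 mm, Ȳ = 66.39 mm

Part | A | x̄ᵢ | ȳᵢ | A·x̄ᵢ | A·ȳᵢ
bottom flange | 2040.00 | 60.50 | 12.00 | 123420.00 | 24480.00
web | 1980.00 | 9.00 | 79.00 | 17820.00 | 156420.00
top flange | 1080.00 | -4.50 | 146.00 | -4860.00 | 157680.00
Σ | 5100.00 |  |  | 136380.00 | 338580.00
X̄ = 136380.00 / 5100.00 = 26.74 mm
Ȳ = 338580.00 / 5100.00 = 66.39 mm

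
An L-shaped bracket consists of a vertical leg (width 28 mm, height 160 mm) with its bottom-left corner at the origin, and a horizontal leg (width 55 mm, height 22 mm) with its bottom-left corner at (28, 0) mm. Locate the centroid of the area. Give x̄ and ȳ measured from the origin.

vertical leg: A = 28 × 160 = 4480.00, centroid at (14.00, 80.00).
horizontal leg: A = 55 × 22 = 1210.00, centroid at (55.50, 11.00).
ΣA = 5690.00 mm²
ΣAx̄ = (4480.00)(14.00) + (1210.00)(55.50) = 129875.00 mm³
ΣAȳ = (4480.00)(80.00) + (1210.00)(11.00) = 371710.00 mm³
x̄ = 129875.00 / 5690.00 = 22.83 mm
ȳ = 371710.00 / 5690.00 = 65.33 mm

x̄ = 22.83 mm, ȳ = 65.33 mm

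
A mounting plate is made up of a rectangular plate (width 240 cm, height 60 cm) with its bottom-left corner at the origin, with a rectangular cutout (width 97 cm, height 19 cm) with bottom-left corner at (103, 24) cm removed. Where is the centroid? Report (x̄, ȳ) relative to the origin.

plate: A = 240 × 60 = 14400.00, centroid at (120.00, 30.00).
hole: A = −(97 × 19) = -1843.00, centroid at (151.50, 33.50).
ΣA = 12557.00 cm², ΣAx̄ = 1448785.50 cm³, ΣAȳ = 370259.50 cm³.
x̄ = 1448785.50/12557.00 = 115.38 cm; ȳ = 370259.50/12557.00 = 29.49 cm.

x̄ = 115.38 cm, ȳ = 29.49 cm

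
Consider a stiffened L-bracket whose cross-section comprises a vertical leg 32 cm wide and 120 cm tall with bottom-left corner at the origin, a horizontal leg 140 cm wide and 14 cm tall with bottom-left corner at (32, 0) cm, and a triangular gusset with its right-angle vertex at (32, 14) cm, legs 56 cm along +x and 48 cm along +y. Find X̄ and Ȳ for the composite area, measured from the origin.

Part | A | x̄ᵢ | ȳᵢ | A·x̄ᵢ | A·ȳᵢ
vertical leg | 3840.00 | 16.00 | 60.00 | 61440.00 | 230400.00
horizontal leg | 1960.00 | 102.00 | 7.00 | 199920.00 | 13720.00
gusset | 1344.00 | 50.67 | 30.00 | 68096.00 | 40320.00
Σ | 7144.00 |  |  | 329456.00 | 284440.00
X̄ = 329456.00 / 7144.00 = 46.12 cm
Ȳ = 284440.00 / 7144.00 = 39.82 cm

X̄ = 46.12 cm, Ȳ = 39.82 cm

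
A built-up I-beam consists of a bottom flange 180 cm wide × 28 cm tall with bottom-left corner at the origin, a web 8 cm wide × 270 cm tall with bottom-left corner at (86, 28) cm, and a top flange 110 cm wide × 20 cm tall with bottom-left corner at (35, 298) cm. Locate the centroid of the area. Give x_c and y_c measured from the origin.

x_c = 90.00 cm, y_c = 117.05 cm

Part | A | x̄ᵢ | ȳᵢ | A·x̄ᵢ | A·ȳᵢ
bottom flange | 5040.00 | 90.00 | 14.00 | 453600.00 | 70560.00
web | 2160.00 | 90.00 | 163.00 | 194400.00 | 352080.00
top flange | 2200.00 | 90.00 | 308.00 | 198000.00 | 677600.00
Σ | 9400.00 |  |  | 846000.00 | 1100240.00
x_c = 846000.00 / 9400.00 = 90.00 cm
y_c = 1100240.00 / 9400.00 = 117.05 cm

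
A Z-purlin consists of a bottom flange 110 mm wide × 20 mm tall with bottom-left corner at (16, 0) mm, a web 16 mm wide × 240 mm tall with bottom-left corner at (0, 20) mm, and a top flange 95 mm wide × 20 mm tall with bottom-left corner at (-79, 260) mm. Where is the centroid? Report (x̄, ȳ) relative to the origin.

bottom flange: A = 110 × 20 = 2200.00, centroid at (71.00, 10.00).
web: A = 16 × 240 = 3840.00, centroid at (8.00, 140.00).
top flange: A = 95 × 20 = 1900.00, centroid at (-31.50, 270.00).
ΣA = 7940.00 mm², ΣAx̄ = 127070.00 mm³, ΣAȳ = 1072600.00 mm³.
x̄ = 127070.00/7940.00 = 16.00 mm; ȳ = 1072600.00/7940.00 = 135.09 mm.

x̄ = 16.00 mm, ȳ = 135.09 mm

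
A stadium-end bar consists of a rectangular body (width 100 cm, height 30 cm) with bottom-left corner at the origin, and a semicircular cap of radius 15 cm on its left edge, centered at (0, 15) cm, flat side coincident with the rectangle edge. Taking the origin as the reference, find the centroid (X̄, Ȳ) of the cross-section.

X̄ = 44.06 cm, Ȳ = 15.00 cm

rectangular body: A = 100 × 30 = 3000.00, centroid at (50.00, 15.00).
semicircular end: A = ½π·15² = 353.43, centroid at (-6.37, 15.00).
ΣA = 3353.43 cm²
ΣAX̄ = (3000.00)(50.00) + (353.43)(-6.37) = 147750.00 cm³
ΣAȲ = (3000.00)(15.00) + (353.43)(15.00) = 50301.44 cm³
X̄ = 147750.00 / 3353.43 = 44.06 cm
Ȳ = 50301.44 / 3353.43 = 15.00 cm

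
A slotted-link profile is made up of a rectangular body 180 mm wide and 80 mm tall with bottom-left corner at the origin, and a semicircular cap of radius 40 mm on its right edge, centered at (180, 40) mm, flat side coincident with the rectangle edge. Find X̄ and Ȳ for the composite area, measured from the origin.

rectangular body: A = 180 × 80 = 14400.00, centroid at (90.00, 40.00).
semicircular end: A = ½π·40² = 2513.27, centroid at (196.98, 40.00).
ΣA = 16913.27 mm², ΣAX̄ = 1791056.01 mm³, ΣAȲ = 676530.96 mm³.
X̄ = 1791056.01/16913.27 = 105.90 mm; Ȳ = 676530.96/16913.27 = 40.00 mm.

X̄ = 105.90 mm, Ȳ = 40.00 mm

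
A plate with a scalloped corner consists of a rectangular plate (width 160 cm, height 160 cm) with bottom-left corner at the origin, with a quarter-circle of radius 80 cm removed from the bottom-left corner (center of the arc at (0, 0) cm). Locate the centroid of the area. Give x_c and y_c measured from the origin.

x_c = 91.25 cm, y_c = 91.25 cm

Part | A | x̄ᵢ | ȳᵢ | A·x̄ᵢ | A·ȳᵢ
plate | 25600.00 | 80.00 | 80.00 | 2048000.00 | 2048000.00
removed quarter-circle | -5026.55 | 33.95 | 33.95 | -170666.67 | -170666.67
Σ | 20573.45 |  |  | 1877333.33 | 1877333.33
x_c = 1877333.33 / 20573.45 = 91.25 cm
y_c = 1877333.33 / 20573.45 = 91.25 cm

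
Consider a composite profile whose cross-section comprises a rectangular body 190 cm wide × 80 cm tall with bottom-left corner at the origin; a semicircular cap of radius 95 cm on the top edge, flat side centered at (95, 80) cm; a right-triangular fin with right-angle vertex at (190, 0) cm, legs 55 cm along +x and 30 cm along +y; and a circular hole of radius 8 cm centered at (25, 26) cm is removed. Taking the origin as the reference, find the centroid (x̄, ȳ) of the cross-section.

Part | A | x̄ᵢ | ȳᵢ | A·x̄ᵢ | A·ȳᵢ
rectangular body | 15200.00 | 95.00 | 40.00 | 1444000.00 | 608000.00
semicircular top | 14176.44 | 95.00 | 120.32 | 1346761.50 | 1705698.28
triangular fin | 825.00 | 208.33 | 10.00 | 171875.00 | 8250.00
hole | -201.06 | 25.00 | 26.00 | -5026.55 | -5227.61
Σ | 30000.37 |  |  | 2957609.95 | 2316720.67
x̄ = 2957609.95 / 30000.37 = 98.59 cm
ȳ = 2316720.67 / 30000.37 = 77.22 cm

x̄ = 98.59 cm, ȳ = 77.22 cm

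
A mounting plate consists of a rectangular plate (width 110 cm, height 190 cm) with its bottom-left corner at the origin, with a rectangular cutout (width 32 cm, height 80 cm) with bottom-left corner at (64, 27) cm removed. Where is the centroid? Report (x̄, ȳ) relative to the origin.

x̄ = 51.51 cm, ȳ = 98.91 cm

Part | A | x̄ᵢ | ȳᵢ | A·x̄ᵢ | A·ȳᵢ
plate | 20900.00 | 55.00 | 95.00 | 1149500.00 | 1985500.00
hole | -2560.00 | 80.00 | 67.00 | -204800.00 | -171520.00
Σ | 18340.00 |  |  | 944700.00 | 1813980.00
x̄ = 944700.00 / 18340.00 = 51.51 cm
ȳ = 1813980.00 / 18340.00 = 98.91 cm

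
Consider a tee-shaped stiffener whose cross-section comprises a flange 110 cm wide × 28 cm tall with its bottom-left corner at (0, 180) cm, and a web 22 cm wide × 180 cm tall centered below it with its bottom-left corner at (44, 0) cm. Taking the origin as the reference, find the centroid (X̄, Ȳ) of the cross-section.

X̄ = 55.00 cm, Ȳ = 135.50 cm

web: A = 22 × 180 = 3960.00, centroid at (55.00, 90.00).
flange: A = 110 × 28 = 3080.00, centroid at (55.00, 194.00).
ΣA = 7040.00 cm²
ΣAX̄ = (3960.00)(55.00) + (3080.00)(55.00) = 387200.00 cm³
ΣAȲ = (3960.00)(90.00) + (3080.00)(194.00) = 953920.00 cm³
X̄ = 387200.00 / 7040.00 = 55.00 cm
Ȳ = 953920.00 / 7040.00 = 135.50 cm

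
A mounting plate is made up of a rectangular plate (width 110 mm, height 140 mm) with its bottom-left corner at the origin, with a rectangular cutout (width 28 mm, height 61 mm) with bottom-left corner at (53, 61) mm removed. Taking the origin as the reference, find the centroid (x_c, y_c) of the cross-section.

plate: A = 110 × 140 = 15400.00, centroid at (55.00, 70.00).
hole: A = −(28 × 61) = -1708.00, centroid at (67.00, 91.50).
ΣA = 13692.00 mm²
ΣAx_c = (15400.00)(55.00) + (-1708.00)(67.00) = 732564.00 mm³
ΣAy_c = (15400.00)(70.00) + (-1708.00)(91.50) = 921718.00 mm³
x_c = 732564.00 / 13692.00 = 53.50 mm
y_c = 921718.00 / 13692.00 = 67.32 mm

x_c = 53.50 mm, y_c = 67.32 mm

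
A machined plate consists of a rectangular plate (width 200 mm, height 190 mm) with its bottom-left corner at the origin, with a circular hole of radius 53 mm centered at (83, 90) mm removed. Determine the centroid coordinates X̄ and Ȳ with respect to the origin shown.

X̄ = 105.14 mm, Ȳ = 96.51 mm

Part | A | x̄ᵢ | ȳᵢ | A·x̄ᵢ | A·ȳᵢ
plate | 38000.00 | 100.00 | 95.00 | 3800000.00 | 3610000.00
hole | -8824.73 | 83.00 | 90.00 | -732452.90 | -794226.04
Σ | 29175.27 |  |  | 3067547.10 | 2815773.96
X̄ = 3067547.10 / 29175.27 = 105.14 mm
Ȳ = 2815773.96 / 29175.27 = 96.51 mm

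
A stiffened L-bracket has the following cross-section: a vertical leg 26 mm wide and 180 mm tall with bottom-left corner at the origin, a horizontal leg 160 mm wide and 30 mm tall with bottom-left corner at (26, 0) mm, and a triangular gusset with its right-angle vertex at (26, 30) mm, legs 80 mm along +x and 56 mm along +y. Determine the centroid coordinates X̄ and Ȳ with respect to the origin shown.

X̄ = 58.67 mm, Ȳ = 51.38 mm

vertical leg: A = 26 × 180 = 4680.00, centroid at (13.00, 90.00).
horizontal leg: A = 160 × 30 = 4800.00, centroid at (106.00, 15.00).
gusset: A = ½·80·56 = 2240.00, centroid at (52.67, 48.67).
ΣA = 11720.00 mm², ΣAX̄ = 687613.33 mm³, ΣAȲ = 602213.33 mm³.
X̄ = 687613.33/11720.00 = 58.67 mm; Ȳ = 602213.33/11720.00 = 51.38 mm.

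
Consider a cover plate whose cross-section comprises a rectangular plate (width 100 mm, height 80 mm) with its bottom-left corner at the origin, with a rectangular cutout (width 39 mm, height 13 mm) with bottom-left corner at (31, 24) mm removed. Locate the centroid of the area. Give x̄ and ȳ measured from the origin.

plate: A = 100 × 80 = 8000.00, centroid at (50.00, 40.00).
hole: A = −(39 × 13) = -507.00, centroid at (50.50, 30.50).
ΣA = 7493.00 mm²
ΣAx̄ = (8000.00)(50.00) + (-507.00)(50.50) = 374396.50 mm³
ΣAȳ = (8000.00)(40.00) + (-507.00)(30.50) = 304536.50 mm³
x̄ = 374396.50 / 7493.00 = 49.97 mm
ȳ = 304536.50 / 7493.00 = 40.64 mm

x̄ = 49.97 mm, ȳ = 40.64 mm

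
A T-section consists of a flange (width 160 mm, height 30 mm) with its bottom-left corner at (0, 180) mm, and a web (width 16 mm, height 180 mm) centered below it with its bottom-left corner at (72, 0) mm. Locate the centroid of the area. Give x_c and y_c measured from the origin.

x_c = 80.00 mm, y_c = 155.62 mm

web: A = 16 × 180 = 2880.00, centroid at (80.00, 90.00).
flange: A = 160 × 30 = 4800.00, centroid at (80.00, 195.00).
ΣA = 7680.00 mm²
ΣAx_c = (2880.00)(80.00) + (4800.00)(80.00) = 614400.00 mm³
ΣAy_c = (2880.00)(90.00) + (4800.00)(195.00) = 1195200.00 mm³
x_c = 614400.00 / 7680.00 = 80.00 mm
y_c = 1195200.00 / 7680.00 = 155.62 mm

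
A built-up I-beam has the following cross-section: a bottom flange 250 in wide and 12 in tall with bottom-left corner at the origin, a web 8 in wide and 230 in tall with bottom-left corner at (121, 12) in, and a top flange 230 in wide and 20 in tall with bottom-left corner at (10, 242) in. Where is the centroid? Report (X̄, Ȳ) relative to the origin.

X̄ = 125.00 in, Ȳ = 149.46 in

bottom flange: A = 250 × 12 = 3000.00, centroid at (125.00, 6.00).
web: A = 8 × 230 = 1840.00, centroid at (125.00, 127.00).
top flange: A = 230 × 20 = 4600.00, centroid at (125.00, 252.00).
ΣA = 9440.00 in²
ΣAX̄ = (3000.00)(125.00) + (1840.00)(125.00) + (4600.00)(125.00) = 1180000.00 in³
ΣAȲ = (3000.00)(6.00) + (1840.00)(127.00) + (4600.00)(252.00) = 1410880.00 in³
X̄ = 1180000.00 / 9440.00 = 125.00 in
Ȳ = 1410880.00 / 9440.00 = 149.46 in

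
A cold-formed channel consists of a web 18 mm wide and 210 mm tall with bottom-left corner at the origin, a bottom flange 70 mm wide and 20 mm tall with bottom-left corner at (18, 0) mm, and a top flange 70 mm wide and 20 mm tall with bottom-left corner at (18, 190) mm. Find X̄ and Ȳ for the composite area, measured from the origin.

X̄ = 27.72 mm, Ȳ = 105.00 mm

web: A = 18 × 210 = 3780.00, centroid at (9.00, 105.00).
bottom flange: A = 70 × 20 = 1400.00, centroid at (53.00, 10.00).
top flange: A = 70 × 20 = 1400.00, centroid at (53.00, 200.00).
ΣA = 6580.00 mm², ΣAX̄ = 182420.00 mm³, ΣAȲ = 690900.00 mm³.
X̄ = 182420.00/6580.00 = 27.72 mm; Ȳ = 690900.00/6580.00 = 105.00 mm.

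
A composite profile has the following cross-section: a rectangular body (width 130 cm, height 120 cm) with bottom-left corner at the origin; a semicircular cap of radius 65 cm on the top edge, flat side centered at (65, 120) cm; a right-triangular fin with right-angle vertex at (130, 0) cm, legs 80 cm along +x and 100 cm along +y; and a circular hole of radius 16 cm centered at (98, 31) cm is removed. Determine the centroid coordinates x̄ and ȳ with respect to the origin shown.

x̄ = 78.37 cm, ȳ = 79.58 cm

rectangular body: A = 130 × 120 = 15600.00, centroid at (65.00, 60.00).
semicircular top: A = ½π·65² = 6636.61, centroid at (65.00, 147.59).
triangular fin: A = ½·80·100 = 4000.00, centroid at (156.67, 33.33).
hole: A = −π·16² = -804.25, centroid at (98.00, 31.00).
ΣA = 25432.37 cm², ΣAx̄ = 1993230.33 cm³, ΣAȳ = 2023878.73 cm³.
x̄ = 1993230.33/25432.37 = 78.37 cm; ȳ = 2023878.73/25432.37 = 79.58 cm.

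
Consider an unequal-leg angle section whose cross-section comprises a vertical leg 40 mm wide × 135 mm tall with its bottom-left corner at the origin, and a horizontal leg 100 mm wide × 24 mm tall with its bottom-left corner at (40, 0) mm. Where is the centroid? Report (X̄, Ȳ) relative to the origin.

X̄ = 41.54 mm, Ȳ = 50.42 mm

vertical leg: A = 40 × 135 = 5400.00, centroid at (20.00, 67.50).
horizontal leg: A = 100 × 24 = 2400.00, centroid at (90.00, 12.00).
ΣA = 7800.00 mm², ΣAX̄ = 324000.00 mm³, ΣAȲ = 393300.00 mm³.
X̄ = 324000.00/7800.00 = 41.54 mm; Ȳ = 393300.00/7800.00 = 50.42 mm.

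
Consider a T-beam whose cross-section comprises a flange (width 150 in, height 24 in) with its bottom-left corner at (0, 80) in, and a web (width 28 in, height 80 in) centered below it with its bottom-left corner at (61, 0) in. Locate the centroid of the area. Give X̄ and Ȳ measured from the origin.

Part | A | x̄ᵢ | ȳᵢ | A·x̄ᵢ | A·ȳᵢ
web | 2240.00 | 75.00 | 40.00 | 168000.00 | 89600.00
flange | 3600.00 | 75.00 | 92.00 | 270000.00 | 331200.00
Σ | 5840.00 |  |  | 438000.00 | 420800.00
X̄ = 438000.00 / 5840.00 = 75.00 in
Ȳ = 420800.00 / 5840.00 = 72.05 in

X̄ = 75.00 in, Ȳ = 72.05 in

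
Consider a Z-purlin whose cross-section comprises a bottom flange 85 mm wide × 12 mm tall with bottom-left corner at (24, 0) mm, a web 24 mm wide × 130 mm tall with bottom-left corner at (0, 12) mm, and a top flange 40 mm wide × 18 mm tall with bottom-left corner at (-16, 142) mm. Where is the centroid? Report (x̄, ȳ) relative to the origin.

bottom flange: A = 85 × 12 = 1020.00, centroid at (66.50, 6.00).
web: A = 24 × 130 = 3120.00, centroid at (12.00, 77.00).
top flange: A = 40 × 18 = 720.00, centroid at (4.00, 151.00).
ΣA = 4860.00 mm²
ΣAx̄ = (1020.00)(66.50) + (3120.00)(12.00) + (720.00)(4.00) = 108150.00 mm³
ΣAȳ = (1020.00)(6.00) + (3120.00)(77.00) + (720.00)(151.00) = 355080.00 mm³
x̄ = 108150.00 / 4860.00 = 22.25 mm
ȳ = 355080.00 / 4860.00 = 73.06 mm

x̄ = 22.25 mm, ȳ = 73.06 mm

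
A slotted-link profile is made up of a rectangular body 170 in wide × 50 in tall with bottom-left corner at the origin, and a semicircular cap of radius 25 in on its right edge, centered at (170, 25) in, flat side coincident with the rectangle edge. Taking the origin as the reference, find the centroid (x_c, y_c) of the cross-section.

rectangular body: A = 170 × 50 = 8500.00, centroid at (85.00, 25.00).
semicircular end: A = ½π·25² = 981.75, centroid at (180.61, 25.00).
ΣA = 9481.75 in², ΣAx_c = 899813.78 in³, ΣAy_c = 237043.69 in³.
x_c = 899813.78/9481.75 = 94.90 in; y_c = 237043.69/9481.75 = 25.00 in.

x_c = 94.90 in, y_c = 25.00 in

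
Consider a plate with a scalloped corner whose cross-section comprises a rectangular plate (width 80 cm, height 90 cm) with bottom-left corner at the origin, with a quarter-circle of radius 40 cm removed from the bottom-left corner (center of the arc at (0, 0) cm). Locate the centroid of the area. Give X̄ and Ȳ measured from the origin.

plate: A = 80 × 90 = 7200.00, centroid at (40.00, 45.00).
removed quarter-circle: A = −¼π·40² = -1256.64, centroid at (16.98, 16.98).
ΣA = 5943.36 cm², ΣAX̄ = 266666.67 cm³, ΣAȲ = 302666.67 cm³.
X̄ = 266666.67/5943.36 = 44.87 cm; Ȳ = 302666.67/5943.36 = 50.93 cm.

X̄ = 44.87 cm, Ȳ = 50.93 cm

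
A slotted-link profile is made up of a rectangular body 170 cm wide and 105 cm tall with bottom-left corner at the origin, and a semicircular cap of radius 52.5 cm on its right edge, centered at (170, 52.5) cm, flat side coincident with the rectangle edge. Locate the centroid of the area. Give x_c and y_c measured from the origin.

Part | A | x̄ᵢ | ȳᵢ | A·x̄ᵢ | A·ȳᵢ
rectangular body | 17850.00 | 85.00 | 52.50 | 1517250.00 | 937125.00
semicircular end | 4329.51 | 192.28 | 52.50 | 832485.00 | 227299.14
Σ | 22179.51 |  |  | 2349735.00 | 1164424.14
x_c = 2349735.00 / 22179.51 = 105.94 cm
y_c = 1164424.14 / 22179.51 = 52.50 cm

x_c = 105.94 cm, y_c = 52.50 cm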